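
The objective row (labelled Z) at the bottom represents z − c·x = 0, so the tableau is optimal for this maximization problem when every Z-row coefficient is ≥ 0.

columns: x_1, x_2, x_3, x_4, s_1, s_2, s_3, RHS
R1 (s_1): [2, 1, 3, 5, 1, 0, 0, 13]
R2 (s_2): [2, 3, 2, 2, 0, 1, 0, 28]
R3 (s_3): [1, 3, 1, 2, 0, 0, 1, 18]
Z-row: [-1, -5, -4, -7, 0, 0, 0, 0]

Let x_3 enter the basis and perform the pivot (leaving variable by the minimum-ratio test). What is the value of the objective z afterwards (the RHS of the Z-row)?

52/3

Ratio test on column x_3 — row 1: 13/3 = 13/3; row 2: 28/2 = 14; row 3: 18/1 = 18. Minimum is 13/3 at row 1 (s_1 leaves); pivot element 3.
Pivot on row 1; the Z-row RHS becomes 0 − (-4)·(13/3) = 52/3.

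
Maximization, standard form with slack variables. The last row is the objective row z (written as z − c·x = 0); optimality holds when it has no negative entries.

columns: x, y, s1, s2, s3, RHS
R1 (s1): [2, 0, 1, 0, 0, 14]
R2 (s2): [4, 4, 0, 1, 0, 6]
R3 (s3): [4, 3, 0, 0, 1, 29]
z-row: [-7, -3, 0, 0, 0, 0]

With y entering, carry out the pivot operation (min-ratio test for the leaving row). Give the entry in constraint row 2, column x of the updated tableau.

1

Ratio test on column y — row 1: entry 0 ≤ 0; row 2: 6/4 = 3/2; row 3: 29/3 = 29/3. Minimum is 3/2 at row 2 (s2 leaves); pivot element 4.
Divide row 2 by 4; eliminate column y from the other rows.
In the new row 2, the x entry is the old entry divided by the pivot: 4/4 = 1.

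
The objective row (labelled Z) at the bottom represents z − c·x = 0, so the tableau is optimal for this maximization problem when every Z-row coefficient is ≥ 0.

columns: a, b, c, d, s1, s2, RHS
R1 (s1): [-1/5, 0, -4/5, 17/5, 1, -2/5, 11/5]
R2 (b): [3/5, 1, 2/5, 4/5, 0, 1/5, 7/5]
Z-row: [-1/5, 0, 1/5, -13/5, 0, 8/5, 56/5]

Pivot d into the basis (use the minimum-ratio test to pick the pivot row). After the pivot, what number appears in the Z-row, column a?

-6/17

Ratio test on column d — row 1: (11/5)/(17/5) = 11/17; row 2: (7/5)/(4/5) = 7/4. Minimum is 11/17 at row 1 (s1 leaves); pivot element 17/5.
Divide row 1 by 17/5; eliminate column d from the other rows.
Z-row update in column a: -1/5 − (-13/5)·(-1/17) = -6/17.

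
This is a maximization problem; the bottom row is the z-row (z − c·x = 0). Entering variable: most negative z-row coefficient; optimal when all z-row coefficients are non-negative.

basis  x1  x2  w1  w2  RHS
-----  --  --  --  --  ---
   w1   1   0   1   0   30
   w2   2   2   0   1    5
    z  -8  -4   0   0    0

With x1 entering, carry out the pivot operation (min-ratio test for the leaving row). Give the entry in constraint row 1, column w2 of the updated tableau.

-1/2

Ratio test on column x1 — row 1: 30/1 = 30; row 2: 5/2 = 5/2. Minimum is 5/2 at row 2 (w2 leaves); pivot element 2.
Divide row 2 by 2; eliminate column x1 from the other rows.
Row 1 update in column w2: 0 − 1·(1/2) = -1/2.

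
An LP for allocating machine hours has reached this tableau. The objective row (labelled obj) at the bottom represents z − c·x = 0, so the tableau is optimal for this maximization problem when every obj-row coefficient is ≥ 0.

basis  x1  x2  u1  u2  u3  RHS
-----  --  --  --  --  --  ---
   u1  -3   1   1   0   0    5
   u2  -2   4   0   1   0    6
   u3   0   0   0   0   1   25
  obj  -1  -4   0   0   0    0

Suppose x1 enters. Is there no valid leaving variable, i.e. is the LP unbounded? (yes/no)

yes

Every constraint-row entry in column x1 is ≤ 0, so increasing x1 is unbounded.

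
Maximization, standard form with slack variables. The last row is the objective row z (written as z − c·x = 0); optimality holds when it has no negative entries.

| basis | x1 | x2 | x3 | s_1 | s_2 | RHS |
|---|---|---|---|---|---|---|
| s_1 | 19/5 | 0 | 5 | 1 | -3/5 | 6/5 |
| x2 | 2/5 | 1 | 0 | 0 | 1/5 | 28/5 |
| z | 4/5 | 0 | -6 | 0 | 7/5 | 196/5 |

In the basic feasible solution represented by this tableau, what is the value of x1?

0

x1 is not in the basis, so in the current basic feasible solution x1 = 0.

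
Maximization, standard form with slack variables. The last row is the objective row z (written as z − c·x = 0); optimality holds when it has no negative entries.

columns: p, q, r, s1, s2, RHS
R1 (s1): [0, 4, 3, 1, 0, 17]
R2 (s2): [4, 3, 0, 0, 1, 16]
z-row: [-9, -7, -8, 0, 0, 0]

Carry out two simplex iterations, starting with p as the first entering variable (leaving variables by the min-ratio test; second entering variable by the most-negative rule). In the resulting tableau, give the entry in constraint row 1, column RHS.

Ratio test on column p — row 1: entry 0 ≤ 0; row 2: 16/4 = 4. Minimum is 4 at row 2 (s2 leaves); pivot element 4.
Divide row 2 by 4; eliminate column p from the other rows.
Second iteration: most negative z-row entry is -8 in column r, so r enters.
Ratio test on column r — row 1: 17/3 = 17/3; row 2: entry 0 ≤ 0. Minimum is 17/3 at row 1 (s1 leaves); pivot element 3.
Divide row 1 by 3; eliminate column r from the other rows.
After both pivots, the entry at constraint row 1, column RHS is 17/3.

17/3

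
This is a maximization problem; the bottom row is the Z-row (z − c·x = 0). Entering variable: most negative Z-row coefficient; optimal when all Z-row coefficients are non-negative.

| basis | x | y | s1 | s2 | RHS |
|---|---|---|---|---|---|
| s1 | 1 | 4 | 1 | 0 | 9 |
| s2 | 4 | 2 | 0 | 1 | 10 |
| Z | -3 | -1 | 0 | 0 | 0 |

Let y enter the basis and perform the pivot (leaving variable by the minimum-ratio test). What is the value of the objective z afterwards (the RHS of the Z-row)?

9/4

Ratio test on column y — row 1: 9/4 = 9/4; row 2: 10/2 = 5. Minimum is 9/4 at row 1 (s1 leaves); pivot element 4.
Pivot on row 1; the Z-row RHS becomes 0 − (-1)·(9/4) = 9/4.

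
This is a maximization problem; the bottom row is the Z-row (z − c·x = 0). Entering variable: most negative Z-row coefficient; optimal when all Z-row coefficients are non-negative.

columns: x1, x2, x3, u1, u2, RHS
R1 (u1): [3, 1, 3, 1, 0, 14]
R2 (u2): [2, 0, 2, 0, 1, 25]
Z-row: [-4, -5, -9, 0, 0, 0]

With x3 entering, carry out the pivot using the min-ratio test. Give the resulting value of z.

Ratio test on column x3 — row 1: 14/3 = 14/3; row 2: 25/2 = 25/2. Minimum is 14/3 at row 1 (u1 leaves); pivot element 3.
Pivot on row 1; the Z-row RHS becomes 0 − (-9)·(14/3) = 42.

42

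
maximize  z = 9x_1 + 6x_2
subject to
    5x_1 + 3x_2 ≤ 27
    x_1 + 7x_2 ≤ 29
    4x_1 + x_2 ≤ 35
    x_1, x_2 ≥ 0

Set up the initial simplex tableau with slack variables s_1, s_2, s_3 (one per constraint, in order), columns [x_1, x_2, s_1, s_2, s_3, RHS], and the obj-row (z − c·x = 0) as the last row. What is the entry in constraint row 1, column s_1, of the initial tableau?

Slack s_1 belongs to constraint 1; its column is the unit vector e_1, so the entry in row 1 is 1.

1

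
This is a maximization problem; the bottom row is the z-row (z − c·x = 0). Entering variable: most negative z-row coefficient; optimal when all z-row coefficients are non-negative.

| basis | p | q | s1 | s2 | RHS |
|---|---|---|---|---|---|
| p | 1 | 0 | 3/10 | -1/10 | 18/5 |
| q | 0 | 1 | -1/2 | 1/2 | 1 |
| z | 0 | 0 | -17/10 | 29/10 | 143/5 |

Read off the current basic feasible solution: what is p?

18/5

p is basic (row 1); its value is the RHS of that row, 18/5.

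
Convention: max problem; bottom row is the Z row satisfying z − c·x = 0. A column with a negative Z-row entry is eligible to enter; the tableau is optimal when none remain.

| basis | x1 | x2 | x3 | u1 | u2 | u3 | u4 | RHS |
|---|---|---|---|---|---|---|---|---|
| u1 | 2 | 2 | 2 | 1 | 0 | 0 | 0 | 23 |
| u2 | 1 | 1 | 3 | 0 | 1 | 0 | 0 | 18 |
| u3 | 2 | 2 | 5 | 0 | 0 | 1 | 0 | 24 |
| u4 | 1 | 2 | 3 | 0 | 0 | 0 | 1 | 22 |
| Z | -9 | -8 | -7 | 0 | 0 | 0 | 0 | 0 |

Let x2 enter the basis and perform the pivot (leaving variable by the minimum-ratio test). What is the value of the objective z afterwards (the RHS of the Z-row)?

88

Ratio test on column x2 — row 1: 23/2 = 23/2; row 2: 18/1 = 18; row 3: 24/2 = 12; row 4: 22/2 = 11. Minimum is 11 at row 4 (u4 leaves); pivot element 2.
Pivot on row 4; the Z-row RHS becomes 0 − (-8)·11 = 88.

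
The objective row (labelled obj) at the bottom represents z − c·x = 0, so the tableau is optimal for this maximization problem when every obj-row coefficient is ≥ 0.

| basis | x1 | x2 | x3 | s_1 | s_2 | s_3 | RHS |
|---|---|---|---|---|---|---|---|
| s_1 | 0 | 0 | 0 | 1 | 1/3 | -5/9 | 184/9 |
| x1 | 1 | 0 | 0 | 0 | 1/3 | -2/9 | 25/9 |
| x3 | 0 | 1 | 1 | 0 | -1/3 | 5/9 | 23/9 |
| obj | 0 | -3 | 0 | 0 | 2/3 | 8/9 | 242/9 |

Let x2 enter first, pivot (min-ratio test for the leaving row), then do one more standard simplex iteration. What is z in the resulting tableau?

Ratio test on column x2 — row 1: entry 0 ≤ 0; row 2: entry 0 ≤ 0; row 3: (23/9)/1 = 23/9. Minimum is 23/9 at row 3 (x3 leaves); pivot element 1.
Pivot on row 3; the obj-row RHS becomes 242/9 − (-3)·(23/9) = 311/9.
Next entering variable (most negative obj-row entry -1/3): s_2.
Ratio test on column s_2 — row 1: (184/9)/(1/3) = 184/3; row 2: (25/9)/(1/3) = 25/3; row 3: entry -1/3 ≤ 0. Minimum is 25/3 at row 2 (x1 leaves); pivot element 1/3.
After the second pivot the obj-row RHS is 311/9 − (-1/3)·(25/3) = 112/3.

112/3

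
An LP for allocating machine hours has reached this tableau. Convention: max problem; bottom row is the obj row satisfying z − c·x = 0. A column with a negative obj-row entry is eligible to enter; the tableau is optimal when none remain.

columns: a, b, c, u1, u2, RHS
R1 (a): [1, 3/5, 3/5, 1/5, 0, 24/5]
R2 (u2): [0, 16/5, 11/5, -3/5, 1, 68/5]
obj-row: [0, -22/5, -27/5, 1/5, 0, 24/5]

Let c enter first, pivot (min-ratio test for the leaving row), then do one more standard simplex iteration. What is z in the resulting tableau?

42

Ratio test on column c — row 1: (24/5)/(3/5) = 8; row 2: (68/5)/(11/5) = 68/11. Minimum is 68/11 at row 2 (u2 leaves); pivot element 11/5.
Pivot on row 2; the obj-row RHS becomes 24/5 − (-27/5)·(68/11) = 420/11.
Next entering variable (most negative obj-row entry -14/11): u1.
Ratio test on column u1 — row 1: (12/11)/(4/11) = 3; row 2: entry -3/11 ≤ 0. Minimum is 3 at row 1 (a leaves); pivot element 4/11.
After the second pivot the obj-row RHS is 420/11 − (-14/11)·3 = 42.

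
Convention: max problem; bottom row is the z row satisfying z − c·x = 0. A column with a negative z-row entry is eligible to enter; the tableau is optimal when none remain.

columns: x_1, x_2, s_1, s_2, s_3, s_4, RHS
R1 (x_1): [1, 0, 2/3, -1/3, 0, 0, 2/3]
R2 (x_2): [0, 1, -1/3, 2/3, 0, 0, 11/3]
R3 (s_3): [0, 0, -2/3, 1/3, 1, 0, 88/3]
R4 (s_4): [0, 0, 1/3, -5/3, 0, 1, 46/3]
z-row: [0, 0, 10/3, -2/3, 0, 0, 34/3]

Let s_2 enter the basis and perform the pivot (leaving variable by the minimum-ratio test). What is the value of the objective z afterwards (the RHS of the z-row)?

Ratio test on column s_2 — row 1: entry -1/3 ≤ 0; row 2: (11/3)/(2/3) = 11/2; row 3: (88/3)/(1/3) = 88; row 4: entry -5/3 ≤ 0. Minimum is 11/2 at row 2 (x_2 leaves); pivot element 2/3.
Pivot on row 2; the z-row RHS becomes 34/3 − (-2/3)·(11/2) = 15.

15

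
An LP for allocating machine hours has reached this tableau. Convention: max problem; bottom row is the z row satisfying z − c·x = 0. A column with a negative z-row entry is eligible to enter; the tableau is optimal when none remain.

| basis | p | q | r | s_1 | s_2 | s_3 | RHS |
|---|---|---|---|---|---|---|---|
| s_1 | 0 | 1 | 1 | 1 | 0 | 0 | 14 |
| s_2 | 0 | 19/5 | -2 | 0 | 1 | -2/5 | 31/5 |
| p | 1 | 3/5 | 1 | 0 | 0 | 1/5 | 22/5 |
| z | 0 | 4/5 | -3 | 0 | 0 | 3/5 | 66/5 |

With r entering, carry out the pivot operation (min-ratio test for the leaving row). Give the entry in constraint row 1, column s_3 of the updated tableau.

-1/5

Ratio test on column r — row 1: 14/1 = 14; row 2: entry -2 ≤ 0; row 3: (22/5)/1 = 22/5. Minimum is 22/5 at row 3 (p leaves); pivot element 1.
Divide row 3 by 1; eliminate column r from the other rows.
Row 1 update in column s_3: 0 − 1·(1/5) = -1/5.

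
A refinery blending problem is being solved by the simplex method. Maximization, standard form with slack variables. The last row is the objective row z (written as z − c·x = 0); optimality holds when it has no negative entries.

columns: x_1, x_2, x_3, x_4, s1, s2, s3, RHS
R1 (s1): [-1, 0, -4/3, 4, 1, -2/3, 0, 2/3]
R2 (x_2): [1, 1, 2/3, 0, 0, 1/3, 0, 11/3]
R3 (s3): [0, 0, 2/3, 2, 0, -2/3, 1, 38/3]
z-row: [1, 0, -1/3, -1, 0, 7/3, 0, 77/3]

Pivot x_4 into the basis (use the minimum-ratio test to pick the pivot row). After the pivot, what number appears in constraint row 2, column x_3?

2/3

Ratio test on column x_4 — row 1: (2/3)/4 = 1/6; row 2: entry 0 ≤ 0; row 3: (38/3)/2 = 19/3. Minimum is 1/6 at row 1 (s1 leaves); pivot element 4.
Divide row 1 by 4; eliminate column x_4 from the other rows.
Row 2 update in column x_3: 2/3 − 0·(-1/3) = 2/3.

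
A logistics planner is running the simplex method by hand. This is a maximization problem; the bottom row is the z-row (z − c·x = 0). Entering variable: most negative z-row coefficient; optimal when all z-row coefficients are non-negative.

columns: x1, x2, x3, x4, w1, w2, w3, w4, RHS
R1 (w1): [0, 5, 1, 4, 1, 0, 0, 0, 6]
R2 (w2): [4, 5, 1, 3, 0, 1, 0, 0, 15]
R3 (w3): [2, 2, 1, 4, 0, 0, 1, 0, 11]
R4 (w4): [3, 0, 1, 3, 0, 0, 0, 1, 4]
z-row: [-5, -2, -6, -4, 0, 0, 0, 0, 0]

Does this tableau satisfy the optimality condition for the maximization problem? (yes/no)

The z-row has a negative entry -6 in column x3, so it is not optimal.

no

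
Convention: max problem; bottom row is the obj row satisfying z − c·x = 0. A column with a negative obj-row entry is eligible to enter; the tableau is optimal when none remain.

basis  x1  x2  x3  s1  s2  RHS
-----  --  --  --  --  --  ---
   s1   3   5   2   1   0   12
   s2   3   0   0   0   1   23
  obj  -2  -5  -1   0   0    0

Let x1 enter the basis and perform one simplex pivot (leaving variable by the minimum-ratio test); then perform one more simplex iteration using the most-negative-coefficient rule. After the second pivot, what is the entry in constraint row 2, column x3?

Ratio test on column x1 — row 1: 12/3 = 4; row 2: 23/3 = 23/3. Minimum is 4 at row 1 (s1 leaves); pivot element 3.
Divide row 1 by 3; eliminate column x1 from the other rows.
Second iteration: most negative obj-row entry is -5/3 in column x2, so x2 enters.
Ratio test on column x2 — row 1: 4/(5/3) = 12/5; row 2: entry -5 ≤ 0. Minimum is 12/5 at row 1 (x1 leaves); pivot element 5/3.
Divide row 1 by 5/3; eliminate column x2 from the other rows.
After both pivots, the entry at constraint row 2, column x3 is 0.

0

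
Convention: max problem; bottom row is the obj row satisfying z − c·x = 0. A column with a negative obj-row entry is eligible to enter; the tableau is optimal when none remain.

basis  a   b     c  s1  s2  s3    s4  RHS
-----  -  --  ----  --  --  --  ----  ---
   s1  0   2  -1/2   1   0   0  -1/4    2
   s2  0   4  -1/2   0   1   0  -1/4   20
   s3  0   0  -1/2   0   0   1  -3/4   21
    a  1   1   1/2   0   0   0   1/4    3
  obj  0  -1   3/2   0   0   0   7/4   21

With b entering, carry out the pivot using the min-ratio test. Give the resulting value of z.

22

Ratio test on column b — row 1: 2/2 = 1; row 2: 20/4 = 5; row 3: entry 0 ≤ 0; row 4: 3/1 = 3. Minimum is 1 at row 1 (s1 leaves); pivot element 2.
Pivot on row 1; the obj-row RHS becomes 21 − (-1)·1 = 22.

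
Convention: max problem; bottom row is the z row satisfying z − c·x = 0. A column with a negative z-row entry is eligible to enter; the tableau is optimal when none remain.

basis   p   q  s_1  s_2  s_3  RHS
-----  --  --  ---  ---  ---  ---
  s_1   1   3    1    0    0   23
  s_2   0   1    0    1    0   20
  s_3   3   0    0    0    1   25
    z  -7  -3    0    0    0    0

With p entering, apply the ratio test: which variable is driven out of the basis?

s_3

Column p entries and ratios — s_1: 23/1 = 23; s_2: 0 ≤ 0, skip; s_3: 25/3 = 25/3.
Smallest ratio is 25/3 in the row of s_3, so s_3 leaves.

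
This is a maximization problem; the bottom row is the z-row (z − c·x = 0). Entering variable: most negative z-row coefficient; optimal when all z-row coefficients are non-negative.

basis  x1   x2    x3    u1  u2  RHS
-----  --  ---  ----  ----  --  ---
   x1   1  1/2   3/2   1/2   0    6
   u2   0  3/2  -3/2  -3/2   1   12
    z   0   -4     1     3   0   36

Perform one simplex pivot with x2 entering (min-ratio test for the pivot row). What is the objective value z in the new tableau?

Ratio test on column x2 — row 1: 6/(1/2) = 12; row 2: 12/(3/2) = 8. Minimum is 8 at row 2 (u2 leaves); pivot element 3/2.
Pivot on row 2; the z-row RHS becomes 36 − (-4)·8 = 68.

68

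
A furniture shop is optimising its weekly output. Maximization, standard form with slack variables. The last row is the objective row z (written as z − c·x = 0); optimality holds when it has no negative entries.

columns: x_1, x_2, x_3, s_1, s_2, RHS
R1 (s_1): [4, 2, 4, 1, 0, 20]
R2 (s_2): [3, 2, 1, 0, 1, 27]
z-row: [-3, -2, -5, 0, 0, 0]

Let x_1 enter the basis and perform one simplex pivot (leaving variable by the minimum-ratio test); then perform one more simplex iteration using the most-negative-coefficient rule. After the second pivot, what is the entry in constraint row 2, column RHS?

Ratio test on column x_1 — row 1: 20/4 = 5; row 2: 27/3 = 9. Minimum is 5 at row 1 (s_1 leaves); pivot element 4.
Divide row 1 by 4; eliminate column x_1 from the other rows.
Second iteration: most negative z-row entry is -2 in column x_3, so x_3 enters.
Ratio test on column x_3 — row 1: 5/1 = 5; row 2: entry -2 ≤ 0. Minimum is 5 at row 1 (x_1 leaves); pivot element 1.
Divide row 1 by 1; eliminate column x_3 from the other rows.
After both pivots, the entry at constraint row 2, column RHS is 22.

22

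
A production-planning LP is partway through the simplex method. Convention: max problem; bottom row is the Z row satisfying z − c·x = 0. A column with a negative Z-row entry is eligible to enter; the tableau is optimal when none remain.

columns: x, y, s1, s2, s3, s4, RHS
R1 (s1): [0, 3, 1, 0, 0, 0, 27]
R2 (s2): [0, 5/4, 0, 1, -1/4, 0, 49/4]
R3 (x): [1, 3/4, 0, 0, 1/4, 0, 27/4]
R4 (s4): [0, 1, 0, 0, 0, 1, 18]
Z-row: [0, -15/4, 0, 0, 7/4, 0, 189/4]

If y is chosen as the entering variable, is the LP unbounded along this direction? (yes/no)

Column y has positive entries in row(s) 1, 2, 3, 4, so the ratio test bounds it — not unbounded.

no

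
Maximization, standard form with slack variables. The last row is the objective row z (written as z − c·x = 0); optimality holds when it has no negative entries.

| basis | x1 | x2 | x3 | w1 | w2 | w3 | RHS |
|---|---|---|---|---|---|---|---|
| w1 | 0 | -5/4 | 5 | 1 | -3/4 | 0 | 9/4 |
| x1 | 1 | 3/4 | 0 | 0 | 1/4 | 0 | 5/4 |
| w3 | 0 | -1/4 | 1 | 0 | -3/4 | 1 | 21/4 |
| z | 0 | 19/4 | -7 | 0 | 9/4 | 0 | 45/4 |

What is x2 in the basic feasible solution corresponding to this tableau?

0

x2 is not in the basis, so in the current basic feasible solution x2 = 0.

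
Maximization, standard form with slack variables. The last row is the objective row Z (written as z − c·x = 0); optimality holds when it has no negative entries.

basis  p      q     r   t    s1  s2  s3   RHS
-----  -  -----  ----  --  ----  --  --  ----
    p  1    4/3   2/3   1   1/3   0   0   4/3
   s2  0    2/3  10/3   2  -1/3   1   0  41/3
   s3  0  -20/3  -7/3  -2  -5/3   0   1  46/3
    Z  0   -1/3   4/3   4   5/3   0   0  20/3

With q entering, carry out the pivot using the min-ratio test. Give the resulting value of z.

Ratio test on column q — row 1: (4/3)/(4/3) = 1; row 2: (41/3)/(2/3) = 41/2; row 3: entry -20/3 ≤ 0. Minimum is 1 at row 1 (p leaves); pivot element 4/3.
Pivot on row 1; the Z-row RHS becomes 20/3 − (-1/3)·1 = 7.

7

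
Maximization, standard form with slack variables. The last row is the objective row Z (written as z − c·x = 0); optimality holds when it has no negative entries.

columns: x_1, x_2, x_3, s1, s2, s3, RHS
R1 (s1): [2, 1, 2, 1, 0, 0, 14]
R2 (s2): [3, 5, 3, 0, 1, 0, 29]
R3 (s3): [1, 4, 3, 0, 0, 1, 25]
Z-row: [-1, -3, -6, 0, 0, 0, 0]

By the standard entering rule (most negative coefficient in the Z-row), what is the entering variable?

Negative Z-row entries: x_1: -1, x_2: -3, x_3: -6.
The most negative is -6 in column x_3, so x_3 enters.

x_3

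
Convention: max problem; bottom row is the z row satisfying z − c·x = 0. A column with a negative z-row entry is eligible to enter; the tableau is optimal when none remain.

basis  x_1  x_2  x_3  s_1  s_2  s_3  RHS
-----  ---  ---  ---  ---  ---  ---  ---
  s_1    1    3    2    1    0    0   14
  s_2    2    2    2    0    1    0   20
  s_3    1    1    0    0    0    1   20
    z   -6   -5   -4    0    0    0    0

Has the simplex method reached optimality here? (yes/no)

The z-row has a negative entry -6 in column x_1, so it is not optimal.

no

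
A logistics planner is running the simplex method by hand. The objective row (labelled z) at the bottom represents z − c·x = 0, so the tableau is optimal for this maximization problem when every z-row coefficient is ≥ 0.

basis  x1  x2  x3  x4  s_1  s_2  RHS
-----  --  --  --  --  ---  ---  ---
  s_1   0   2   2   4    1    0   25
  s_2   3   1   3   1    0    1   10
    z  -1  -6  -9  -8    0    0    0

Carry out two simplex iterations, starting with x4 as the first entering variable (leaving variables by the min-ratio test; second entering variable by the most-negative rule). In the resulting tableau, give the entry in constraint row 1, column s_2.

Ratio test on column x4 — row 1: 25/4 = 25/4; row 2: 10/1 = 10. Minimum is 25/4 at row 1 (s_1 leaves); pivot element 4.
Divide row 1 by 4; eliminate column x4 from the other rows.
Second iteration: most negative z-row entry is -5 in column x3, so x3 enters.
Ratio test on column x3 — row 1: (25/4)/(1/2) = 25/2; row 2: (15/4)/(5/2) = 3/2. Minimum is 3/2 at row 2 (s_2 leaves); pivot element 5/2.
Divide row 2 by 5/2; eliminate column x3 from the other rows.
After both pivots, the entry at constraint row 1, column s_2 is -1/5.

-1/5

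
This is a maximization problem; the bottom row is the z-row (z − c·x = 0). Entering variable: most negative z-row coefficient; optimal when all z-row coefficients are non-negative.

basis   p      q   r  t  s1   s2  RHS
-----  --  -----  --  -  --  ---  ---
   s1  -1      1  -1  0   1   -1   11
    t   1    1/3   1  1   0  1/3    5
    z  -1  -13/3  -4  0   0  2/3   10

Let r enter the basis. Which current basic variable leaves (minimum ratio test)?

t

Column r entries and ratios — s1: -1 ≤ 0, skip; t: 5/1 = 5.
Smallest ratio is 5 in the row of t, so t leaves.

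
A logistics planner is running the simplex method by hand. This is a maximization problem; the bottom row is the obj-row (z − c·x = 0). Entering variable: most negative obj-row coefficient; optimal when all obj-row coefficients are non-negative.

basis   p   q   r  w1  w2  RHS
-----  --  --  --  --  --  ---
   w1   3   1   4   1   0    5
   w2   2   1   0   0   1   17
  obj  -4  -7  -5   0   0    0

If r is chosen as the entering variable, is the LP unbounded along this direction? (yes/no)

Column r has positive entries in row(s) 1, so the ratio test bounds it — not unbounded.

no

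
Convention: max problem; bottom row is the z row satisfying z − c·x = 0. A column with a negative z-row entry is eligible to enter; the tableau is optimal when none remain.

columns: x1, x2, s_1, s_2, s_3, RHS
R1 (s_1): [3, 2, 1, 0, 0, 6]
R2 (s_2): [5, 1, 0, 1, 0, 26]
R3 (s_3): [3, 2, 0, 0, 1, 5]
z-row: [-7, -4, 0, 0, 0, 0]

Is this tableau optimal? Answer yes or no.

The z-row has a negative entry -7 in column x1, so it is not optimal.

no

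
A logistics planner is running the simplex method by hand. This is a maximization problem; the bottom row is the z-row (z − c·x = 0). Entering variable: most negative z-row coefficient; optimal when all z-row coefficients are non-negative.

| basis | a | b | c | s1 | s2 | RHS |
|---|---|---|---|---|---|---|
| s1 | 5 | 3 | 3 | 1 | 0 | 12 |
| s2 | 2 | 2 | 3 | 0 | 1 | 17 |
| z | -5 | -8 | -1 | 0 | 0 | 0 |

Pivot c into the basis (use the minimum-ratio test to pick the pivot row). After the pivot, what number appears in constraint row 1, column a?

Ratio test on column c — row 1: 12/3 = 4; row 2: 17/3 = 17/3. Minimum is 4 at row 1 (s1 leaves); pivot element 3.
Divide row 1 by 3; eliminate column c from the other rows.
In the new row 1, the a entry is the old entry divided by the pivot: 5/3 = 5/3.

5/3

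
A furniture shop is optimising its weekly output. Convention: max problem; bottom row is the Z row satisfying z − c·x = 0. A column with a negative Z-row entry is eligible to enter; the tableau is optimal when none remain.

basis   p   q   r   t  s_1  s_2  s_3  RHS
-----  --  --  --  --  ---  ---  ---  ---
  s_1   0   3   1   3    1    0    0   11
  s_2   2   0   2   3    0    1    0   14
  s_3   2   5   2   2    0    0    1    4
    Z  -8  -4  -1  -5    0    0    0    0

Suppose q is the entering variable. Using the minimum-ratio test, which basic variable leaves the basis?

s_3

Column q entries and ratios — s_1: 11/3 = 11/3; s_2: 0 ≤ 0, skip; s_3: 4/5 = 4/5.
Smallest ratio is 4/5 in the row of s_3, so s_3 leaves.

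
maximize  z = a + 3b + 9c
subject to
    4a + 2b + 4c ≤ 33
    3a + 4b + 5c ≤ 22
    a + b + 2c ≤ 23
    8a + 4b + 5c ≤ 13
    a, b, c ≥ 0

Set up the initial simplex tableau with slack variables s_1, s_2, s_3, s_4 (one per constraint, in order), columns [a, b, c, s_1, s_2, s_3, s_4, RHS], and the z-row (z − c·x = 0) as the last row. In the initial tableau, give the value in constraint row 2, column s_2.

Slack s_2 belongs to constraint 2; its column is the unit vector e_2, so the entry in row 2 is 1.

1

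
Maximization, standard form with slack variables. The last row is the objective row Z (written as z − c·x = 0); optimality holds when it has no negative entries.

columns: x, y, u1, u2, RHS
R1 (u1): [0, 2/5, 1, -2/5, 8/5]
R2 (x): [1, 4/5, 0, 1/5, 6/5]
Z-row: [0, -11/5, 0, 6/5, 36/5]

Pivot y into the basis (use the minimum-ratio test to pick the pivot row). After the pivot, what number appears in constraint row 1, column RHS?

Ratio test on column y — row 1: (8/5)/(2/5) = 4; row 2: (6/5)/(4/5) = 3/2. Minimum is 3/2 at row 2 (x leaves); pivot element 4/5.
Divide row 2 by 4/5; eliminate column y from the other rows.
Row 1 update in column RHS: 8/5 − (2/5)·(3/2) = 1.

1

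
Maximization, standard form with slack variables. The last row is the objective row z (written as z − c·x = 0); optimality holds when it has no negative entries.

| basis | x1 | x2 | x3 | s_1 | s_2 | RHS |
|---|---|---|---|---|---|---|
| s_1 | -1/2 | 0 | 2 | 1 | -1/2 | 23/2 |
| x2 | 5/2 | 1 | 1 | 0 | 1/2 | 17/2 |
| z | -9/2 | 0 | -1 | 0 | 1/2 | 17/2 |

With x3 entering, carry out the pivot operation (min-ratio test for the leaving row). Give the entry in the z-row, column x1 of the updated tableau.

Ratio test on column x3 — row 1: (23/2)/2 = 23/4; row 2: (17/2)/1 = 17/2. Minimum is 23/4 at row 1 (s_1 leaves); pivot element 2.
Divide row 1 by 2; eliminate column x3 from the other rows.
z-row update in column x1: -9/2 − (-1)·(-1/4) = -19/4.

-19/4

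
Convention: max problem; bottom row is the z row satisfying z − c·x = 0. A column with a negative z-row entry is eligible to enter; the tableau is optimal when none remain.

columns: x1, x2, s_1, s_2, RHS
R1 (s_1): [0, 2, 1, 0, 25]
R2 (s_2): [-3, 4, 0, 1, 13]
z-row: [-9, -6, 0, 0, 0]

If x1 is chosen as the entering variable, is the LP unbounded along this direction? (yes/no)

yes

Every constraint-row entry in column x1 is ≤ 0, so increasing x1 is unbounded.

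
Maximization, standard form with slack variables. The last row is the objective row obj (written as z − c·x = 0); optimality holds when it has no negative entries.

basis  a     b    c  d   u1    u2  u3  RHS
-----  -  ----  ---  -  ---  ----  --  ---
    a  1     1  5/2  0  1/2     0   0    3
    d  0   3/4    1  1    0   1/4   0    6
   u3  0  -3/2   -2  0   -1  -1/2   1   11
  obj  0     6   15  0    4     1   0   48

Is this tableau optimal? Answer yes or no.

Every obj-row coefficient is ≥ 0, so the tableau is optimal.

yes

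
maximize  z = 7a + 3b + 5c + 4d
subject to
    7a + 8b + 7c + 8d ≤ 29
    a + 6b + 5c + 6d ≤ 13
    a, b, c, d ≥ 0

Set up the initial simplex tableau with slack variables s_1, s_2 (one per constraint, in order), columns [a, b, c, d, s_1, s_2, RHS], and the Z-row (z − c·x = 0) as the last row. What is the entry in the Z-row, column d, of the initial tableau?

The Z-row carries the negated objective coefficients: the d entry is -4.

-4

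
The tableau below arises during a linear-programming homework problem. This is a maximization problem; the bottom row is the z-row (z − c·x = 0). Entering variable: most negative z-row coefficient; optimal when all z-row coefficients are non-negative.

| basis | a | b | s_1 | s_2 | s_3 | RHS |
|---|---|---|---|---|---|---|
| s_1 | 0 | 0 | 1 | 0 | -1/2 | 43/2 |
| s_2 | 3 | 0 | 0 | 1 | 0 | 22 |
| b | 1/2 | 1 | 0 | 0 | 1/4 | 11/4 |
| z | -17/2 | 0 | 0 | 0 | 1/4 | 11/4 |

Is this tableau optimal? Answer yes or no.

no

The z-row has a negative entry -17/2 in column a, so it is not optimal.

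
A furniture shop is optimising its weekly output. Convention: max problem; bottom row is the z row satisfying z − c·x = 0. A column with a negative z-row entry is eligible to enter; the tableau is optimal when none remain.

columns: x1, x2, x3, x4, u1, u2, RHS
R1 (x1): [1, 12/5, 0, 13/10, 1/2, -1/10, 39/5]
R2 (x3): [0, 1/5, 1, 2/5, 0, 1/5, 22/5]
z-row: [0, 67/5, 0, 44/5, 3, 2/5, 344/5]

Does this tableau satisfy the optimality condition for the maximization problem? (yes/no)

yes

Every z-row coefficient is ≥ 0, so the tableau is optimal.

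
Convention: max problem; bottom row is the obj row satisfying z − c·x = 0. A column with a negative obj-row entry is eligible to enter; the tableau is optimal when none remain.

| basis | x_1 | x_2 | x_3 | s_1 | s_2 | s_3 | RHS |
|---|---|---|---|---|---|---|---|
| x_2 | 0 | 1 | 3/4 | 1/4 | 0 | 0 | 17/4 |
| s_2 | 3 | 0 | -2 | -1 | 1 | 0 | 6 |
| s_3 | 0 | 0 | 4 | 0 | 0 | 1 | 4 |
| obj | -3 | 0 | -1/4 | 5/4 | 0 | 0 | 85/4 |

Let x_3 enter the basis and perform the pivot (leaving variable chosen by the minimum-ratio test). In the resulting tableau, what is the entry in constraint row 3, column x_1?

Ratio test on column x_3 — row 1: (17/4)/(3/4) = 17/3; row 2: entry -2 ≤ 0; row 3: 4/4 = 1. Minimum is 1 at row 3 (s_3 leaves); pivot element 4.
Divide row 3 by 4; eliminate column x_3 from the other rows.
In the new row 3, the x_1 entry is the old entry divided by the pivot: 0/4 = 0.

0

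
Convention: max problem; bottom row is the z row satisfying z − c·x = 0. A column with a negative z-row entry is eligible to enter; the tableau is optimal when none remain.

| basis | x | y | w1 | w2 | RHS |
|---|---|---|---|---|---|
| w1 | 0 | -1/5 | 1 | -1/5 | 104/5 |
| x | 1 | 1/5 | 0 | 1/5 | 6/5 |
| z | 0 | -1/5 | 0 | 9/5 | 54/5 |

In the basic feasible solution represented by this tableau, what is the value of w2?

0

w2 is not in the basis, so in the current basic feasible solution w2 = 0.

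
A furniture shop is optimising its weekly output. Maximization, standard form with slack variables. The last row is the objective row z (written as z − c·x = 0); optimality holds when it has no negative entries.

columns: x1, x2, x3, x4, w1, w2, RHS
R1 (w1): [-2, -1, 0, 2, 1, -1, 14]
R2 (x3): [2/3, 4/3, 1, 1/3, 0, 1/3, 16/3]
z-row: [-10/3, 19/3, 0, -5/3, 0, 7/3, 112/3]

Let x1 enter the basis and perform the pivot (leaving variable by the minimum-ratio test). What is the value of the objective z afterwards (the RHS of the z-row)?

64

Ratio test on column x1 — row 1: entry -2 ≤ 0; row 2: (16/3)/(2/3) = 8. Minimum is 8 at row 2 (x3 leaves); pivot element 2/3.
Pivot on row 2; the z-row RHS becomes 112/3 − (-10/3)·8 = 64.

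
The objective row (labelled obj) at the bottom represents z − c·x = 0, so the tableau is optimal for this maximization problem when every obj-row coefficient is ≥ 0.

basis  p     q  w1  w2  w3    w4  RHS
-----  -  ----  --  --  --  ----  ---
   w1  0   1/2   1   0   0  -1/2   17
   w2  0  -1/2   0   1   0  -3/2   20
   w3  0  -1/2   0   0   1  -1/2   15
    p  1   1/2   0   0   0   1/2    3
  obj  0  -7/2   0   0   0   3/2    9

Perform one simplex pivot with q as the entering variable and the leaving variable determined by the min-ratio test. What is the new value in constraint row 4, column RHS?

6

Ratio test on column q — row 1: 17/(1/2) = 34; row 2: entry -1/2 ≤ 0; row 3: entry -1/2 ≤ 0; row 4: 3/(1/2) = 6. Minimum is 6 at row 4 (p leaves); pivot element 1/2.
Divide row 4 by 1/2; eliminate column q from the other rows.
In the new row 4, the RHS entry is the old entry divided by the pivot: 3/(1/2) = 6.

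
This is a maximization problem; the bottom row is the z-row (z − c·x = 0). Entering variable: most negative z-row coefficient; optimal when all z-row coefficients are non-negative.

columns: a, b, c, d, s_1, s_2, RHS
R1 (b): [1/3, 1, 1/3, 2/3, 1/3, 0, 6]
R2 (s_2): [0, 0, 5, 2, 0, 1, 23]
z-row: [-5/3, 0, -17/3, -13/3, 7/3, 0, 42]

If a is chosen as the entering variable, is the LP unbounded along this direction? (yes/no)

Column a has positive entries in row(s) 1, so the ratio test bounds it — not unbounded.

no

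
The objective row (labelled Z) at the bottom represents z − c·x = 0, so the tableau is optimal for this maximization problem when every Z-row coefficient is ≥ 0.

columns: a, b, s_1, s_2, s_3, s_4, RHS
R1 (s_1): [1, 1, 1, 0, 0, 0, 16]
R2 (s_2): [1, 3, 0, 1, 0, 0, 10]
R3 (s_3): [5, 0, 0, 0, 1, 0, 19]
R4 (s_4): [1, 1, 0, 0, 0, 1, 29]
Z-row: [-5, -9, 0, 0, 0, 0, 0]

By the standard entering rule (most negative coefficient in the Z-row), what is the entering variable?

b

Negative Z-row entries: a: -5, b: -9.
The most negative is -9 in column b, so b enters.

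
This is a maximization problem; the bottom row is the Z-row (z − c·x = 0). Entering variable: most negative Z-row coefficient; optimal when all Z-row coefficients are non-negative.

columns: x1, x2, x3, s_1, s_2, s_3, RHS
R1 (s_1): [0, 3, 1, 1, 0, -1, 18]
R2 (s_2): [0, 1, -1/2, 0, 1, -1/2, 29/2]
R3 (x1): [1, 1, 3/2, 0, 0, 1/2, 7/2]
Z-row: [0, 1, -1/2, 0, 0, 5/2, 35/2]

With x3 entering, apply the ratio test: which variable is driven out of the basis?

x1

Column x3 entries and ratios — s_1: 18/1 = 18; s_2: -1/2 ≤ 0, skip; x1: (7/2)/(3/2) = 7/3.
Smallest ratio is 7/3 in the row of x1, so x1 leaves.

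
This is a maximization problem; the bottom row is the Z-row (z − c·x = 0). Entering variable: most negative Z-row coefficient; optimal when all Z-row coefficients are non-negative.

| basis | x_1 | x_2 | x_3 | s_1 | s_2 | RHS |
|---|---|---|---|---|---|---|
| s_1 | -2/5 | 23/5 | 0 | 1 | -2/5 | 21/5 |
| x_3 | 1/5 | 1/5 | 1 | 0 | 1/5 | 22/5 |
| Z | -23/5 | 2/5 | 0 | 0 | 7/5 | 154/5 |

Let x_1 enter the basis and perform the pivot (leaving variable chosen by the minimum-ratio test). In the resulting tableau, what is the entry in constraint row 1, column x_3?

Ratio test on column x_1 — row 1: entry -2/5 ≤ 0; row 2: (22/5)/(1/5) = 22. Minimum is 22 at row 2 (x_3 leaves); pivot element 1/5.
Divide row 2 by 1/5; eliminate column x_1 from the other rows.
Row 1 update in column x_3: 0 − (-2/5)·5 = 2.

2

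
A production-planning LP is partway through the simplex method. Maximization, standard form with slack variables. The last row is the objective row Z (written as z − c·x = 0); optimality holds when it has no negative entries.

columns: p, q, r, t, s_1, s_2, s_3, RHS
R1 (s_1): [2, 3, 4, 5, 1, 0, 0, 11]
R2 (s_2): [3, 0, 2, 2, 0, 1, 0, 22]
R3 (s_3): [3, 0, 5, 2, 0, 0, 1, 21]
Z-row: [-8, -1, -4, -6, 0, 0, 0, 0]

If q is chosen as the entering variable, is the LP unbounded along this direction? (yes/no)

Column q has positive entries in row(s) 1, so the ratio test bounds it — not unbounded.

no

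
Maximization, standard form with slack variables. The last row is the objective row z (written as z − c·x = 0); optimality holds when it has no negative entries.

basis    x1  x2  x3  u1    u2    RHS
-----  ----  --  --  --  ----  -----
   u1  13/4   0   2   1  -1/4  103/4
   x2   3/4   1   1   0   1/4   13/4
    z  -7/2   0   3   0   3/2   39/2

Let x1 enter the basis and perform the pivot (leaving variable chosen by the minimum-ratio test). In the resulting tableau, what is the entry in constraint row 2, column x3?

4/3

Ratio test on column x1 — row 1: (103/4)/(13/4) = 103/13; row 2: (13/4)/(3/4) = 13/3. Minimum is 13/3 at row 2 (x2 leaves); pivot element 3/4.
Divide row 2 by 3/4; eliminate column x1 from the other rows.
In the new row 2, the x3 entry is the old entry divided by the pivot: 1/(3/4) = 4/3.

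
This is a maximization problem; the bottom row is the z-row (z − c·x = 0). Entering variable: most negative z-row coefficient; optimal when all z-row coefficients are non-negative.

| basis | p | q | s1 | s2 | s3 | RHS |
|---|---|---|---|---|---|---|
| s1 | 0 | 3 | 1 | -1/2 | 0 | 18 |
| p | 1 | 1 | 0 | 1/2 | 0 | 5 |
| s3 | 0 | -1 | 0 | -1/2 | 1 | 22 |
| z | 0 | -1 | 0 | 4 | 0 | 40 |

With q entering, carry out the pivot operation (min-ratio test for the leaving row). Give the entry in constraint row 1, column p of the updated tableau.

Ratio test on column q — row 1: 18/3 = 6; row 2: 5/1 = 5; row 3: entry -1 ≤ 0. Minimum is 5 at row 2 (p leaves); pivot element 1.
Divide row 2 by 1; eliminate column q from the other rows.
Row 1 update in column p: 0 − 3·1 = -3.

-3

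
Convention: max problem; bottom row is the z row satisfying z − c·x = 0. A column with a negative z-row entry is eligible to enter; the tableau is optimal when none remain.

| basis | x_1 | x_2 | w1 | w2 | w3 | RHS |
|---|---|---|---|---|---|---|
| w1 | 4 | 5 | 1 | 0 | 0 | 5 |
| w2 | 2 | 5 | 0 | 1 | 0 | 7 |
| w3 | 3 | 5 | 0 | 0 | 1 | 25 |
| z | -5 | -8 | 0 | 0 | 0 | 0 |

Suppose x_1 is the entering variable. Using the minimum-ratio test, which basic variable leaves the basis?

w1

Column x_1 entries and ratios — w1: 5/4 = 5/4; w2: 7/2 = 7/2; w3: 25/3 = 25/3.
Smallest ratio is 5/4 in the row of w1, so w1 leaves.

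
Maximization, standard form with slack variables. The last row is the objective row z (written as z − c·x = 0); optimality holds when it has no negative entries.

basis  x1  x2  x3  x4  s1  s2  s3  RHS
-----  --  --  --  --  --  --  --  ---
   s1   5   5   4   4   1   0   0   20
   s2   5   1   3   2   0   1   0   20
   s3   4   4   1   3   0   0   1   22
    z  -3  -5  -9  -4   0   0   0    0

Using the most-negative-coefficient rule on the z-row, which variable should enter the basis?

Negative z-row entries: x1: -3, x2: -5, x3: -9, x4: -4.
The most negative is -9 in column x3, so x3 enters.

x3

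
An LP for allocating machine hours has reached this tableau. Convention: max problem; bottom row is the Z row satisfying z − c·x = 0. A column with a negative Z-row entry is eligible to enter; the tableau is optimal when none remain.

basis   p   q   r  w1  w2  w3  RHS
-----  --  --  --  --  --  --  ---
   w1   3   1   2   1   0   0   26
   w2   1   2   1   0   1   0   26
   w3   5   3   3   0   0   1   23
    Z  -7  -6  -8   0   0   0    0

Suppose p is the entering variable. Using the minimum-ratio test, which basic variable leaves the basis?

w3

Column p entries and ratios — w1: 26/3 = 26/3; w2: 26/1 = 26; w3: 23/5 = 23/5.
Smallest ratio is 23/5 in the row of w3, so w3 leaves.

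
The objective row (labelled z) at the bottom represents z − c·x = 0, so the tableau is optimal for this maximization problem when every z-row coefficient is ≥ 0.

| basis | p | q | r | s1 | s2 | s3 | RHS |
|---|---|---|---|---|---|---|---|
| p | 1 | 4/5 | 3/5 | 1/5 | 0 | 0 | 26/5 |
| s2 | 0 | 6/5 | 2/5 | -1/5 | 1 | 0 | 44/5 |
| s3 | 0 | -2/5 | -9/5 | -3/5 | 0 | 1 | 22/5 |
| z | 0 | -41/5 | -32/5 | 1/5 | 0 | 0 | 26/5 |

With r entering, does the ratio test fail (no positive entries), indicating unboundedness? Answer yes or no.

Column r has positive entries in row(s) 1, 2, so the ratio test bounds it — not unbounded.

no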